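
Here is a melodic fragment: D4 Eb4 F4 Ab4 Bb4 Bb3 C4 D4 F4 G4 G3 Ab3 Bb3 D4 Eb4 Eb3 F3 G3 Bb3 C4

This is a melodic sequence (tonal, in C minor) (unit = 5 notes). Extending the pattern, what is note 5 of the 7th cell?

D3

With 5-note cells, note 5 of each statement runs Bb4, G4, Eb4, C4.
Carrying that down a 3rd forward: Ab3 → F3 → D3.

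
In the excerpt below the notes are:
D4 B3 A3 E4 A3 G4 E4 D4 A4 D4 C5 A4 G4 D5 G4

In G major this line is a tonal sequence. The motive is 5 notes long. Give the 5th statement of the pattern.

Unit = 5 notes; the statements start on D4, G4, C5, moving up a 4th each time.
Carrying on: F#5 → B5.
Statement 5 starts on B5 and keeps the same diatonic contour: B5 G5 F#5 C6 F#5.

B5 G5 F#5 C6 F#5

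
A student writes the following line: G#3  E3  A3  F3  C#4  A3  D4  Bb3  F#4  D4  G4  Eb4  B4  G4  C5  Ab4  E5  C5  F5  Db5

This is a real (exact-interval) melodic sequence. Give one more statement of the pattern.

A5 F5 Bb5 Gb5

With a 4-note motive the entries are G#3, C#4, F#4, B4, E5, each up a 4th from the previous.
Statement 6 starts on A5 and keeps the same exact contour: A5 F5 Bb5 Gb5.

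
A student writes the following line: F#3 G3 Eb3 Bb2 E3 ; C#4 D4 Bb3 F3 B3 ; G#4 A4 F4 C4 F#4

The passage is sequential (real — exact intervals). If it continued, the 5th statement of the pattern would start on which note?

A#5

The 5-note cells begin on F#3, C#4, G#4 — each up a 5th from the last.
Continuing: D#5 → A#5. Statement 5 starts on A#5.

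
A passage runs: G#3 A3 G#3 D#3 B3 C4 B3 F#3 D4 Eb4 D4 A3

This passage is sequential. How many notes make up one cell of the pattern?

There are 12 notes; a 4-note unit gives 3 cells:
G#3 A3 G#3 D#3 | B3 C4 B3 F#3 | D4 Eb4 D4 A3
Every group is a transposition up a 3rd of the one before; no shorter unit works.

4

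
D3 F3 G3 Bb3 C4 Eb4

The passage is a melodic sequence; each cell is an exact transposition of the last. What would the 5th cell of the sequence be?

Bb4 Db5

Unit = 2 notes; the statements start on D3, G3, C4, moving up a 4th each time.
Extending up a 4th: F4 → Bb4.
Statement 5 starts on Bb4 and keeps the same exact contour: Bb4 Db5.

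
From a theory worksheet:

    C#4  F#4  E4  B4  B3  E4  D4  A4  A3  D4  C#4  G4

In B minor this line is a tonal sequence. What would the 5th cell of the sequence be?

With a 4-note motive the entries are C#4, B3, A3, each down a 2nd from the previous.
Extending down a 2nd: G3 → F#3.
From F#3 the diatonic shape gives F#3 B3 A3 E4.

F#3 B3 A3 E4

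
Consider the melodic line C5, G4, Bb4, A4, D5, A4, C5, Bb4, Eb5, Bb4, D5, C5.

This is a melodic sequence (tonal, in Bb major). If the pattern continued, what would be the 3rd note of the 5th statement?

F5

The unit is 4 notes. Position-3 pitches of the 3 shown cells: Bb4, C5, D5.
Extending up a 2nd: Eb5 → F5.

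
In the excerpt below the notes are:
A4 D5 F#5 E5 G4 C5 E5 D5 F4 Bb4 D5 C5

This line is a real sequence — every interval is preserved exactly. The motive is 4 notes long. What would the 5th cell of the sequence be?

Db4 Gb4 Bb4 Ab4

Taking 4-note groups, the heads are A4, G4, F4: the pattern moves down a 2nd.
Extending down a 2nd: Eb4 → Db4.
So cell 5 is Db4 Gb4 Bb4 Ab4.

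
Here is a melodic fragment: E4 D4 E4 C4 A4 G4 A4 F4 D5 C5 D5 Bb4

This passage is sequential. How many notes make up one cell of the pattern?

4

There are 12 notes; a 4-note unit gives 3 cells:
E4 D4 E4 C4 | A4 G4 A4 F4 | D5 C5 D5 Bb4
That's a consistent up a 4th shift per cell, and no other grouping gives one.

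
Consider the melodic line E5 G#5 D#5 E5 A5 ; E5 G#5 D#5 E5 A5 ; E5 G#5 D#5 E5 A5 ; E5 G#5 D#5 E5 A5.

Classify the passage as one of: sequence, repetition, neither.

Each 5-note cell is identical (E5 G#5 D#5 E5 A5), restated at the same pitch.

repetition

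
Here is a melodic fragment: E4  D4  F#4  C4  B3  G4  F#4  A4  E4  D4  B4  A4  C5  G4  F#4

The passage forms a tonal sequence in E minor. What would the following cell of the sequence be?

The 5-note cells begin on E4, G4, B4 — each up a 3rd from the last.
Statement 4 starts on D5 and keeps the same diatonic contour: D5 C5 E5 B4 A4.

D5 C5 E5 B4 A4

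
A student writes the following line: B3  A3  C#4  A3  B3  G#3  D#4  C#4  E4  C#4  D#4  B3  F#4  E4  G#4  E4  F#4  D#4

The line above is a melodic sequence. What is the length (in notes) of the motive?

18 notes total. Splitting into 3 groups of 6:
B3 A3 C#4 A3 B3 G#3 | D#4 C#4 E4 C#4 D#4 B3 | F#4 E4 G#4 E4 F#4 D#4
That's a consistent up a 3rd shift per cell, and no other grouping gives one.

6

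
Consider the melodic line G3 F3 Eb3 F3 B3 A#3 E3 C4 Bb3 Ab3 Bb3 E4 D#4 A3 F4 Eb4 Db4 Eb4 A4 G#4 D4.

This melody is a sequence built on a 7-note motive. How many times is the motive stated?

21 notes in groups of 7 gives 21/7 = 3 statements.
Starts: G3, C4, F4 — each up a 4th.

3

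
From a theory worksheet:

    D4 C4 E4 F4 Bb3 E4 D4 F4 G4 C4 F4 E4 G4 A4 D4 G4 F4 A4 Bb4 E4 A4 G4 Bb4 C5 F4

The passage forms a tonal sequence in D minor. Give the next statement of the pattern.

Bb4 A4 C5 D5 G4

The 5-note cells begin on D4, E4, F4, G4, A4 — each up a 2nd from the last.
From Bb4 the diatonic shape gives Bb4 A4 C5 D5 G4.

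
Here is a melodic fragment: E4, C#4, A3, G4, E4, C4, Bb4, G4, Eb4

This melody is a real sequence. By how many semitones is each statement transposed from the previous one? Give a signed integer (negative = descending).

The 3-note cells begin on E4, G4, Bb4 — each up a 3rd from the last.
E4→G4 is 67 − 64 = 3 semitones.

3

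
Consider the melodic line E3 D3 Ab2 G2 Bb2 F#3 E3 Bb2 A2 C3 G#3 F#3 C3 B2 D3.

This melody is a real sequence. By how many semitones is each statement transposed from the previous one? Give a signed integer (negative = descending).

Taking 5-note groups, the heads are E3, F#3, G#3: the pattern moves up a 2nd.
Counting half-steps from E3 to F#3: 2.

2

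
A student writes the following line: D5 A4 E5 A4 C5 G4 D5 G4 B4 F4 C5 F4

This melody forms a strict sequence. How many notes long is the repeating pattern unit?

4

12 notes total. Splitting into 3 groups of 4:
D5 A4 E5 A4 | C5 G4 D5 G4 | B4 F4 C5 F4
That's a consistent down a 2nd shift per cell, and no other grouping gives one.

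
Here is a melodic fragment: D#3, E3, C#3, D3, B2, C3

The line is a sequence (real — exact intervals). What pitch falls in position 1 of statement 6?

F2

Grouping in 2s, the 1st note of each cell is D#3, C#3, B2.
Carrying that down a 2nd forward: A2 → G2 → F2.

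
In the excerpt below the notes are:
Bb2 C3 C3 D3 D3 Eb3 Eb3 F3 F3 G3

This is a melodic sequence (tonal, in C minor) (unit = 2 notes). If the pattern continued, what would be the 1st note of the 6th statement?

The unit is 2 notes. Position-1 pitches of the 5 shown cells: Bb2, C3, D3, Eb3, F3.
Each moves up a 2nd; the next is G3.

G3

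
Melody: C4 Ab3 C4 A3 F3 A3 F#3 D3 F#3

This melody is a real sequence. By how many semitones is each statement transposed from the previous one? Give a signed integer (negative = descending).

The 3-note cells begin on C4, A3, F#3 — each down a 3rd from the last.
Counting half-steps from C4 to A3: -3.

-3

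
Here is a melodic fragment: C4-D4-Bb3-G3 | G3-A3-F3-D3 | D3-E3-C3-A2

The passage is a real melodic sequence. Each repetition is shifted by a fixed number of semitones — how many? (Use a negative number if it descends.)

-5

The 4-note cells begin on C4, G3, D3 — each down a 4th from the last.
C4→G3 is 55 − 60 = -5 semitones.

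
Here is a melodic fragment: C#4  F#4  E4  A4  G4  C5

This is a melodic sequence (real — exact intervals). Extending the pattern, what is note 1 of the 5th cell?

Db5

With 2-note cells, note 1 of each statement runs C#4, E4, G4.
Each moves up a 3rd. Continuing: Bb4 → Db5.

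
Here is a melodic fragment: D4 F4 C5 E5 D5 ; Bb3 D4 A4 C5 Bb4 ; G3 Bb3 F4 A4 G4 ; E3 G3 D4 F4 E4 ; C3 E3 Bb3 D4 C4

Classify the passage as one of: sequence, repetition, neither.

sequence

Each 5-note cell is the previous one transposed down a 3rd.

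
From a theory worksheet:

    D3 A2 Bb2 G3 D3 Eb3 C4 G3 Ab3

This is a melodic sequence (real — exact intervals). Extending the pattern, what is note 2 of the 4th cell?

C4

Grouping in 3s, the 2nd note of each cell is A2, D3, G3.
From G3, up a 4th gives C4.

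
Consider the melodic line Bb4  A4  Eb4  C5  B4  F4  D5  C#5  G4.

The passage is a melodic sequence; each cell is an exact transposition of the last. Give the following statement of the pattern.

E5 D#5 A4

The 3-note cells begin on Bb4, C5, D5 — each up a 2nd from the last.
So cell 4 is E5 D#5 A4.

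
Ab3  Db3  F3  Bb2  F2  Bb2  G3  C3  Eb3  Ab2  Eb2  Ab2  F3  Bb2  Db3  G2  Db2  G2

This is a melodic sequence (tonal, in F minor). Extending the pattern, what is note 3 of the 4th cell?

The unit is 6 notes. Position-3 pitches of the 3 shown cells: F3, Eb3, Db3.
One more down a 2nd gives C3.

C3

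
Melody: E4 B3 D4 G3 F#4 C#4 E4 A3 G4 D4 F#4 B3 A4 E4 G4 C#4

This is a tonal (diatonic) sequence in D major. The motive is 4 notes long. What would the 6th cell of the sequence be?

With a 4-note motive the entries are E4, F#4, G4, A4, each up a 2nd from the previous.
Carrying on: B4 → C#5.
Statement 6 starts on C#5 and keeps the same diatonic contour: C#5 G4 B4 E4.

C#5 G4 B4 E4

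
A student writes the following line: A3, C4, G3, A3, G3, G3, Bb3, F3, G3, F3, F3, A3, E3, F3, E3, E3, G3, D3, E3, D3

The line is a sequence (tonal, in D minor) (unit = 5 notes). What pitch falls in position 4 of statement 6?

The unit is 5 notes. Position-4 pitches of the 4 shown cells: A3, G3, F3, E3.
Extending down a 2nd: D3 → C3.

C3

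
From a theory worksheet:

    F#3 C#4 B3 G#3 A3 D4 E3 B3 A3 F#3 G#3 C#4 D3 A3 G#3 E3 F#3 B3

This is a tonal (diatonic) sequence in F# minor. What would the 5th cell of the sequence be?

The 6-note cells begin on F#3, E3, D3 — each down a 2nd from the last.
Extending down a 2nd: C#3 → B2.
So cell 5 is B2 F#3 E3 C#3 D3 G#3.

B2 F#3 E3 C#3 D3 G#3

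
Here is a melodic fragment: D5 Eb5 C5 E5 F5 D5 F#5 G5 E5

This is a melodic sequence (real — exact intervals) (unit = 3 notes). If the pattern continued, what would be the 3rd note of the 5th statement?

Grouping in 3s, the 3rd note of each cell is C5, D5, E5.
Each moves up a 2nd. Continuing: F#5 → G#5.

G#5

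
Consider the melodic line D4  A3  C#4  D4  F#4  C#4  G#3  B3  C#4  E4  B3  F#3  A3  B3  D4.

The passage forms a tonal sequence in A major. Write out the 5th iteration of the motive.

Taking 5-note groups, the heads are D4, C#4, B3: the pattern moves down a 2nd.
Carrying on: A3 → G#3.
Statement 5 starts on G#3 and keeps the same diatonic contour: G#3 D3 F#3 G#3 B3.

G#3 D3 F#3 G#3 B3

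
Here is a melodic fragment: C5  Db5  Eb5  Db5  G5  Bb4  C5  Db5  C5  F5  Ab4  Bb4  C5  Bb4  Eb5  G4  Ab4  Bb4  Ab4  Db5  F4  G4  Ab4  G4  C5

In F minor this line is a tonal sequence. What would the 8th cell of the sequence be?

Unit = 5 notes; the statements start on C5, Bb4, Ab4, G4, F4, moving down a 2nd each time.
Extending down a 2nd: Eb4 → Db4 → C4.
From C4 the diatonic shape gives C4 Db4 Eb4 Db4 G4.

C4 Db4 Eb4 Db4 G4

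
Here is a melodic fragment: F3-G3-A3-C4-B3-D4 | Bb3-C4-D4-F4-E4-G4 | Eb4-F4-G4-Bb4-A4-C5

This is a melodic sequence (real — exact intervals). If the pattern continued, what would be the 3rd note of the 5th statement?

With 6-note cells, note 3 of each statement runs A3, D4, G4.
Each moves up a 4th. Continuing: C5 → F5.

F5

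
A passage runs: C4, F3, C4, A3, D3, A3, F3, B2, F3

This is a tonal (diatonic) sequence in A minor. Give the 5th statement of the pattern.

Taking 3-note groups, the heads are C4, A3, F3: the pattern moves down a 3rd.
Extending down a 3rd: D3 → B2.
From B2 the diatonic shape gives B2 E2 B2.

B2 E2 B2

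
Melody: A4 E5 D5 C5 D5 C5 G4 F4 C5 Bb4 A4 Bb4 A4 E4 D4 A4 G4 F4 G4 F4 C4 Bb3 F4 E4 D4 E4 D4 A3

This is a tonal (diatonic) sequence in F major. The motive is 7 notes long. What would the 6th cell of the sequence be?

E3 Bb3 A3 G3 A3 G3 D3

Taking 7-note groups, the heads are A4, F4, D4, Bb3: the pattern moves down a 3rd.
Continuing the starts: G3 → E3.
Statement 6 starts on E3 and keeps the same diatonic contour: E3 Bb3 A3 G3 A3 G3 D3.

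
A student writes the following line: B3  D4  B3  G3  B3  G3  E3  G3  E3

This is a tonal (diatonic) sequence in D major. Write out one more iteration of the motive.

The 3-note cells begin on B3, G3, E3 — each down a 3rd from the last.
Statement 4 starts on C#3 and keeps the same diatonic contour: C#3 E3 C#3.

C#3 E3 C#3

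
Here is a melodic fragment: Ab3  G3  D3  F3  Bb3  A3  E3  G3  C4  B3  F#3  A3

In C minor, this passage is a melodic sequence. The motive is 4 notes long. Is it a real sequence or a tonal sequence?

Each cell has the same semitone pattern (-1, -5, 3) — intervals are preserved exactly.
And A3 lies outside C minor, so the sequence is real rather than tonal.

real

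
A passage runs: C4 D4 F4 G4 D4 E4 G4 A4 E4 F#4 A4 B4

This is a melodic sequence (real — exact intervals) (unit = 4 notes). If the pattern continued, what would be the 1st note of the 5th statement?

Grouping in 4s, the 1st note of each cell is C4, D4, E4.
Each moves up a 2nd. Continuing: F#4 → G#4.

G#4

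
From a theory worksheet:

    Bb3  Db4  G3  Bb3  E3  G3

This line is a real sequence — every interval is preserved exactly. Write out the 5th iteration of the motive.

A#2 C#3

The 2-note cells begin on Bb3, G3, E3 — each down a 3rd from the last.
Extending down a 3rd: C#3 → A#2.
So cell 5 is A#2 C#3.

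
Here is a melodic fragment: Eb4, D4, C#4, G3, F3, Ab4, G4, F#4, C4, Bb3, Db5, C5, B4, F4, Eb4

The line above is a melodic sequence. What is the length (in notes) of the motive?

5

There are 15 notes; a 5-note unit gives 3 cells:
Eb4 D4 C#4 G3 F3 | Ab4 G4 F#4 C4 Bb3 | Db5 C5 B4 F4 Eb4
That's a consistent up a 4th shift per cell, and no other grouping gives one.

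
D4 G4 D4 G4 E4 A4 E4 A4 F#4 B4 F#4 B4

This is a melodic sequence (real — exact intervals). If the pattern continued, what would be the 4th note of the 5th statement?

Grouping in 4s, the 4th note of each cell is G4, A4, B4.
Extending up a 2nd: C#5 → D#5.

D#5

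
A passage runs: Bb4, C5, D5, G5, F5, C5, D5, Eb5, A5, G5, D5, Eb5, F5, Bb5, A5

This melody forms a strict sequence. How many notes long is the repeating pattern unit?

15 notes total. Splitting into 3 groups of 5:
Bb4 C5 D5 G5 F5 | C5 D5 Eb5 A5 G5 | D5 Eb5 F5 Bb5 A5
Each cell is the previous one up a 2nd — so the unit is 5 notes.

5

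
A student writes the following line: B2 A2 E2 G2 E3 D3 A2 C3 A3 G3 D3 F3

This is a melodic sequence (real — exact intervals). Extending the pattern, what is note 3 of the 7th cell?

Bb4

With 4-note cells, note 3 of each statement runs E2, A2, D3.
Each moves up a 4th. Continuing: G3 → C4 → F4 → Bb4.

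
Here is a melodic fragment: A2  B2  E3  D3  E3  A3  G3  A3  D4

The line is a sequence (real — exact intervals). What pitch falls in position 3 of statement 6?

Grouping in 3s, the 3rd note of each cell is E3, A3, D4.
Carrying that up a 4th forward: G4 → C5 → F5.

F5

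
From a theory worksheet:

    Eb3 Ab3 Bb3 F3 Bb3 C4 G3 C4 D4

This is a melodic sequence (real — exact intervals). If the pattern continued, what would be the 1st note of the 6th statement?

C#4

Grouping in 3s, the 1st note of each cell is Eb3, F3, G3.
Extending up a 2nd: A3 → B3 → C#4.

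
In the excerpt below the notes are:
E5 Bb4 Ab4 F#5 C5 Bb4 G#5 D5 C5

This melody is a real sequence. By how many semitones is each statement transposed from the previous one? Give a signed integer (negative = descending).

2

With a 3-note motive the entries are E5, F#5, G#5, each up a 2nd from the previous.
E5 to F#5 spans +2 semitones.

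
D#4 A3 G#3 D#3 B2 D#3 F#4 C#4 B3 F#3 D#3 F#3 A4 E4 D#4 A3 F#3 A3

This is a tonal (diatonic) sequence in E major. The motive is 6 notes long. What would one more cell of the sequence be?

C#5 G#4 F#4 C#4 A3 C#4

The 6-note cells begin on D#4, F#4, A4 — each up a 3rd from the last.
From C#5 the diatonic shape gives C#5 G#4 F#4 C#4 A3 C#4.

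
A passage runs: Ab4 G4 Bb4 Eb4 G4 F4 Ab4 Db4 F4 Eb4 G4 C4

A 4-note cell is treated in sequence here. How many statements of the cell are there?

3

12 notes in groups of 4 gives 12/4 = 3 statements.
Starts: Ab4, G4, F4 — each down a 2nd.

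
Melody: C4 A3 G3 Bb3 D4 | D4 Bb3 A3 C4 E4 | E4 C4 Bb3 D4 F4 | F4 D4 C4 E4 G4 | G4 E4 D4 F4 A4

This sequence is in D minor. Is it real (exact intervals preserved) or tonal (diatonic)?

Every note is diatonic to D minor.
Cell 1 has -3 semitones from note 1 to 2, but cell 2 has -4 — the interval quality changes while the contour stays the same, which is the hallmark of a tonal sequence.

tonal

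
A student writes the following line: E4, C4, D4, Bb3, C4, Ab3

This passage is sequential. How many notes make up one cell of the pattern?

Try groups of 2 (3 cells in 6 notes):
E4 C4 | D4 Bb3 | C4 Ab3
That's a consistent down a 2nd shift per cell, and no other grouping gives one.

2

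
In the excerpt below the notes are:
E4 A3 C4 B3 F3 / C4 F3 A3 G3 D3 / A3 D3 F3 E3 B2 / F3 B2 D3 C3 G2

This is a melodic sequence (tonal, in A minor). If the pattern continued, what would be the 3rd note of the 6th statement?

With 5-note cells, note 3 of each statement runs C4, A3, F3, D3.
Carrying that down a 3rd forward: B2 → G2.

G2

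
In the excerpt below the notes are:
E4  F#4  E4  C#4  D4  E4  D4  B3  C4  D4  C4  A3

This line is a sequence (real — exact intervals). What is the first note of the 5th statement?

Taking 4-note groups, the heads are E4, D4, C4: the pattern moves down a 2nd.
Extending the heads down a 2nd: Bb3 → Ab3.

Ab3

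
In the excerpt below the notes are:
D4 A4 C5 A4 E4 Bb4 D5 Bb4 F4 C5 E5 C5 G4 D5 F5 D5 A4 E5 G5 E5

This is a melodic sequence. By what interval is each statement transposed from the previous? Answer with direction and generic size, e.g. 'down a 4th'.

The 4-note cells begin on D4, E4, F4, G4, A4 — each up a 2nd from the last.
D4 to E4 is up a 2nd.

up a 2nd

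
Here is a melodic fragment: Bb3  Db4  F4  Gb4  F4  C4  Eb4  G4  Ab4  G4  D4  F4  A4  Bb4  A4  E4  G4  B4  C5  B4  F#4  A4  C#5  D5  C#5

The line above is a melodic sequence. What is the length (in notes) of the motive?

5

There are 25 notes; a 5-note unit gives 5 cells:
Bb3 Db4 F4 Gb4 F4 | C4 Eb4 G4 Ab4 G4 | D4 F4 A4 Bb4 A4 | E4 G4 B4 C5 B4 | F#4 A4 C#5 D5 C#5
Every group is a transposition up a 2nd of the one before; no shorter unit works.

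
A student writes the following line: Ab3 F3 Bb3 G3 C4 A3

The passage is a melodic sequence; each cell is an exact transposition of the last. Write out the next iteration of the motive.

The 2-note cells begin on Ab3, Bb3, C4 — each up a 2nd from the last.
From D4 the exact shape gives D4 B3.

D4 B3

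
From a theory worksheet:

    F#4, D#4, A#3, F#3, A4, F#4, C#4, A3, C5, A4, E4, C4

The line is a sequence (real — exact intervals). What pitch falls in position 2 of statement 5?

Eb5

Grouping in 4s, the 2nd note of each cell is D#4, F#4, A4.
Extending up a 3rd: C5 → Eb5.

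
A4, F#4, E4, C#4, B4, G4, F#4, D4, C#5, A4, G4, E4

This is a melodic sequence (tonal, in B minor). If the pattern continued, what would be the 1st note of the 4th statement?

D5

With 4-note cells, note 1 of each statement runs A4, B4, C#5.
One more up a 2nd gives D5.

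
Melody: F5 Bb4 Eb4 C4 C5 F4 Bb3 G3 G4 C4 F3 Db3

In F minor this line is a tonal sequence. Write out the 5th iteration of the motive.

The 4-note cells begin on F5, C5, G4 — each down a 4th from the last.
Extending down a 4th: Db4 → Ab3.
So cell 5 is Ab3 Db3 G2 Eb2.

Ab3 Db3 G2 Eb2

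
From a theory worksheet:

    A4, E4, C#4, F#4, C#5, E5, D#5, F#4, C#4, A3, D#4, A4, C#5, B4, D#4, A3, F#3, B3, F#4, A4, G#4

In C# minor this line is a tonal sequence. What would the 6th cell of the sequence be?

The 7-note cells begin on A4, F#4, D#4 — each down a 3rd from the last.
Continuing the starts: B3 → G#3 → E3.
Statement 6 starts on E3 and keeps the same diatonic contour: E3 B2 G#2 C#3 G#3 B3 A3.

E3 B2 G#2 C#3 G#3 B3 A3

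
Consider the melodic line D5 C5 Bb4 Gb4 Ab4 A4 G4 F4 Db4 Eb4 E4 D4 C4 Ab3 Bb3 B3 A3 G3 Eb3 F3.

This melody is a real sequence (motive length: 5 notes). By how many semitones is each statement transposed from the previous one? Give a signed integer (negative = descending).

With a 5-note motive the entries are D5, A4, E4, B3, each down a 4th from the previous.
D5→A4 is 69 − 74 = -5 semitones.

-5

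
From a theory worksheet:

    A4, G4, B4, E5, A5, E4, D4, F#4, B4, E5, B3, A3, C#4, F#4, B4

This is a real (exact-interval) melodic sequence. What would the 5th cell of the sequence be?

C#3 B2 D#3 G#3 C#4

Taking 5-note groups, the heads are A4, E4, B3: the pattern moves down a 4th.
Carrying on: F#3 → C#3.
From C#3 the exact shape gives C#3 B2 D#3 G#3 C#4.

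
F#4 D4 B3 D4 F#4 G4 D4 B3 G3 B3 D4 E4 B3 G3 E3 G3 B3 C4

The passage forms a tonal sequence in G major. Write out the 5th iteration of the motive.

The 6-note cells begin on F#4, D4, B3 — each down a 3rd from the last.
Carrying on: G3 → E3.
From E3 the diatonic shape gives E3 C3 A2 C3 E3 F#3.

E3 C3 A2 C3 E3 F#3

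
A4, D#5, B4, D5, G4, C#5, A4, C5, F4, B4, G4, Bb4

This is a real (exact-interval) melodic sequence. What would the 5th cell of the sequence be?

Unit = 4 notes; the statements start on A4, G4, F4, moving down a 2nd each time.
Continuing the starts: Eb4 → Db4.
From Db4 the exact shape gives Db4 G4 Eb4 Gb4.

Db4 G4 Eb4 Gb4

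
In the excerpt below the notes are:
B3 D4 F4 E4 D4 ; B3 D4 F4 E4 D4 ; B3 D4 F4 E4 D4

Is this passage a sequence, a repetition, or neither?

repetition

Each 5-note cell is identical (B3 D4 F4 E4 D4), restated at the same pitch.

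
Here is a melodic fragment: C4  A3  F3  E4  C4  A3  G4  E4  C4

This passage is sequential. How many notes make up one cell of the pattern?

3

9 notes total. Splitting into 3 groups of 3:
C4 A3 F3 | E4 C4 A3 | G4 E4 C4
Every group is a transposition up a 3rd of the one before; no shorter unit works.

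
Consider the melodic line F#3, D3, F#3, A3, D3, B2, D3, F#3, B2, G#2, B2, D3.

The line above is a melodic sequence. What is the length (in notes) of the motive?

There are 12 notes; a 4-note unit gives 3 cells:
F#3 D3 F#3 A3 | D3 B2 D3 F#3 | B2 G#2 B2 D3
Each cell is the previous one down a 3rd — so the unit is 4 notes.

4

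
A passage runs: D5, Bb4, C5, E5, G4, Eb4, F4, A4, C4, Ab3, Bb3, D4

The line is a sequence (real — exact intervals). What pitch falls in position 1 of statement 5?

The unit is 4 notes. Position-1 pitches of the 3 shown cells: D5, G4, C4.
Each moves down a 5th. Continuing: F3 → Bb2.

Bb2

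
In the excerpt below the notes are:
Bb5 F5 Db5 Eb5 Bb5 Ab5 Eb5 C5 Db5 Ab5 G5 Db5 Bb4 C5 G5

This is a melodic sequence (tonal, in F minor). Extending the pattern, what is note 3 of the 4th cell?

The unit is 5 notes. Position-3 pitches of the 3 shown cells: Db5, C5, Bb4.
From Bb4, down a 2nd gives Ab4.

Ab4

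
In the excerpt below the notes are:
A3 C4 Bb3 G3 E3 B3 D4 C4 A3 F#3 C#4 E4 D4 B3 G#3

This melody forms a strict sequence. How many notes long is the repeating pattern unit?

5

15 notes total. Splitting into 3 groups of 5:
A3 C4 Bb3 G3 E3 | B3 D4 C4 A3 F#3 | C#4 E4 D4 B3 G#3
That's a consistent up a 2nd shift per cell, and no other grouping gives one.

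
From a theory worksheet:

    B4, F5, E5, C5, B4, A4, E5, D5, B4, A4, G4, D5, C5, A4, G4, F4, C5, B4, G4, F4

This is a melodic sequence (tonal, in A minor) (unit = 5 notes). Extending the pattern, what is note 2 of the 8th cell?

Grouping in 5s, the 2nd note of each cell is F5, E5, D5, C5.
Each moves down a 2nd. Continuing: B4 → A4 → G4 → F4.

F4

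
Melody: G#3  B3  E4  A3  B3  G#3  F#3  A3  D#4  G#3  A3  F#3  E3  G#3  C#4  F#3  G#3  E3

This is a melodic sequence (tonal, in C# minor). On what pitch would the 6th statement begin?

Taking 6-note groups, the heads are G#3, F#3, E3: the pattern moves down a 2nd.
Extending the heads down a 2nd: D#3 → C#3 → B2.

B2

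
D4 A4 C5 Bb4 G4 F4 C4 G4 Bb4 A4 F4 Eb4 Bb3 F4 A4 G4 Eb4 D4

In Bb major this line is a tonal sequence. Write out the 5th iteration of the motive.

Unit = 6 notes; the statements start on D4, C4, Bb3, moving down a 2nd each time.
Extending down a 2nd: A3 → G3.
From G3 the diatonic shape gives G3 D4 F4 Eb4 C4 Bb3.

G3 D4 F4 Eb4 C4 Bb3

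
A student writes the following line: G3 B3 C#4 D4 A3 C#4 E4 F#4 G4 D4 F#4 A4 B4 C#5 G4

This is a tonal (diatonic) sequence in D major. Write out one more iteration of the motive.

With a 5-note motive the entries are G3, C#4, F#4, each up a 4th from the previous.
From B4 the diatonic shape gives B4 D5 E5 F#5 C#5.

B4 D5 E5 F#5 C#5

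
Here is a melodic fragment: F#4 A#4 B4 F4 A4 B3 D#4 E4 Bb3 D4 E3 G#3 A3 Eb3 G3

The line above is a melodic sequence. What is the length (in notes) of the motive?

5

15 notes total. Splitting into 3 groups of 5:
F#4 A#4 B4 F4 A4 | B3 D#4 E4 Bb3 D4 | E3 G#3 A3 Eb3 G3
Each cell is the previous one down a 5th — so the unit is 5 notes.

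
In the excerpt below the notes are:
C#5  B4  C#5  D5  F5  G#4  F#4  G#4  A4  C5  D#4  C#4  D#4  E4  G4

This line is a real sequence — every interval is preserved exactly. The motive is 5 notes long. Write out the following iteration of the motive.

A#3 G#3 A#3 B3 D4

Unit = 5 notes; the statements start on C#5, G#4, D#4, moving down a 4th each time.
Statement 4 starts on A#3 and keeps the same exact contour: A#3 G#3 A#3 B3 D4.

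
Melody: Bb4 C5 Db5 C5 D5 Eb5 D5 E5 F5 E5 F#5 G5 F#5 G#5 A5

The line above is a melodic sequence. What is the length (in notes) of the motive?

Try groups of 3 (5 cells in 15 notes):
Bb4 C5 Db5 | C5 D5 Eb5 | D5 E5 F5 | E5 F#5 G5 | F#5 G#5 A5
Every group is a transposition up a 2nd of the one before; no shorter unit works.

3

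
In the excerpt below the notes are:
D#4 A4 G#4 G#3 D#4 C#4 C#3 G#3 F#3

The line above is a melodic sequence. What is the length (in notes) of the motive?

3

9 notes total. Splitting into 3 groups of 3:
D#4 A4 G#4 | G#3 D#4 C#4 | C#3 G#3 F#3
Each cell is the previous one down a 5th — so the unit is 3 notes.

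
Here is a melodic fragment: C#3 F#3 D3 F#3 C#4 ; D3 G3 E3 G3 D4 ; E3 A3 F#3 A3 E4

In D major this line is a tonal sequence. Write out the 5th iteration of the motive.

G3 C#4 A3 C#4 G4

Taking 5-note groups, the heads are C#3, D3, E3: the pattern moves up a 2nd.
Extending up a 2nd: F#3 → G3.
So cell 5 is G3 C#4 A3 C#4 G4.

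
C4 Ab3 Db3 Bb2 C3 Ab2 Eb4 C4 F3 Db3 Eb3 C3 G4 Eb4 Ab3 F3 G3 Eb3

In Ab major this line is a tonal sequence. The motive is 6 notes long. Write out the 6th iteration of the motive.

F5 Db5 G4 Eb4 F4 Db4

Unit = 6 notes; the statements start on C4, Eb4, G4, moving up a 3rd each time.
Continuing the starts: Bb4 → Db5 → F5.
Statement 6 starts on F5 and keeps the same diatonic contour: F5 Db5 G4 Eb4 F4 Db4.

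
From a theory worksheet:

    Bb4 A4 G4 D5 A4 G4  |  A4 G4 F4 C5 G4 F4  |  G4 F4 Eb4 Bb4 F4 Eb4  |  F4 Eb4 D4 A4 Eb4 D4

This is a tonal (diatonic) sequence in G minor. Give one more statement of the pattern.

Unit = 6 notes; the statements start on Bb4, A4, G4, F4, moving down a 2nd each time.
So cell 5 is Eb4 D4 C4 G4 D4 C4.

Eb4 D4 C4 G4 D4 C4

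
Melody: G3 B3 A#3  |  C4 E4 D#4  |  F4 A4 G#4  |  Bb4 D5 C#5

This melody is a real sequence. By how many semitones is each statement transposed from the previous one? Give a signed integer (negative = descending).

Taking 3-note groups, the heads are G3, C4, F4, Bb4: the pattern moves up a 4th.
G3 to C4 spans +5 semitones.

5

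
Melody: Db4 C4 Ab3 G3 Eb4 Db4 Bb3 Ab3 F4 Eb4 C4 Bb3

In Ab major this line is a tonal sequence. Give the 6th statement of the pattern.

With a 4-note motive the entries are Db4, Eb4, F4, each up a 2nd from the previous.
Extending up a 2nd: G4 → Ab4 → Bb4.
Statement 6 starts on Bb4 and keeps the same diatonic contour: Bb4 Ab4 F4 Eb4.

Bb4 Ab4 F4 Eb4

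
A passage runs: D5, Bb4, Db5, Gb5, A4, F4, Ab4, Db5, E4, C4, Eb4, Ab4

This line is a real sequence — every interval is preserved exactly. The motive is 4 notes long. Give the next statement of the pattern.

B3 G3 Bb3 Eb4

With a 4-note motive the entries are D5, A4, E4, each down a 4th from the previous.
From B3 the exact shape gives B3 G3 Bb3 Eb4.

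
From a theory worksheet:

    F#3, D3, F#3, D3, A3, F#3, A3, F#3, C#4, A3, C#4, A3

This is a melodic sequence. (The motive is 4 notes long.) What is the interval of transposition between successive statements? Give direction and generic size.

up a 3rd

Taking 4-note groups, the heads are F#3, A3, C#4: the pattern moves up a 3rd.
From F#3 to A3: up a 3rd.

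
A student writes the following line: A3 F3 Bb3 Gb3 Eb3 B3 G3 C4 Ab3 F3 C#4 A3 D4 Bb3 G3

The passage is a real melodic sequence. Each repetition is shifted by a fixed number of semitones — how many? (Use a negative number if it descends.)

2

Taking 5-note groups, the heads are A3, B3, C#4: the pattern moves up a 2nd.
A3→B3 is 59 − 57 = 2 semitones.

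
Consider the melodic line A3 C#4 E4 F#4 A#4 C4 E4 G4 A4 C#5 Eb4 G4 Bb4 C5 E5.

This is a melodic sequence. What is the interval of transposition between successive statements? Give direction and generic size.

up a 3rd

With a 5-note motive the entries are A3, C4, Eb4, each up a 3rd from the previous.
A3 to C4 is up a 3rd.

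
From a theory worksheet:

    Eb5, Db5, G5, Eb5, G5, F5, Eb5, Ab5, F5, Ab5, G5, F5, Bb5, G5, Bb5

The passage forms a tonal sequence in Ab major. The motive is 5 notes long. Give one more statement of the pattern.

Ab5 G5 C6 Ab5 C6

The 5-note cells begin on Eb5, F5, G5 — each up a 2nd from the last.
Statement 4 starts on Ab5 and keeps the same diatonic contour: Ab5 G5 C6 Ab5 C6.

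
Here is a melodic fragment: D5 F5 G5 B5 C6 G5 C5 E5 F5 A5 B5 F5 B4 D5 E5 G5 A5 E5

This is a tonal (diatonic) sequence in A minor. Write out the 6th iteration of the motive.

F4 A4 B4 D5 E5 B4

With a 6-note motive the entries are D5, C5, B4, each down a 2nd from the previous.
Continuing the starts: A4 → G4 → F4.
From F4 the diatonic shape gives F4 A4 B4 D5 E5 B4.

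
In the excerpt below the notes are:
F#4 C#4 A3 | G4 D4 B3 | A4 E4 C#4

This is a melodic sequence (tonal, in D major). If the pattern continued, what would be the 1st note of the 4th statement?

B4

With 3-note cells, note 1 of each statement runs F#4, G4, A4.
From A4, up a 2nd gives B4.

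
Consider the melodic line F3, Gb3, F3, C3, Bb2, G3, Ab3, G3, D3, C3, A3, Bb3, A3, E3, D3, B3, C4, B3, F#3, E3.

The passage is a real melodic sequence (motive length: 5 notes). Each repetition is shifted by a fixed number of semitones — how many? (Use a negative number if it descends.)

2

The 5-note cells begin on F3, G3, A3, B3 — each up a 2nd from the last.
F3 to G3 spans +2 semitones.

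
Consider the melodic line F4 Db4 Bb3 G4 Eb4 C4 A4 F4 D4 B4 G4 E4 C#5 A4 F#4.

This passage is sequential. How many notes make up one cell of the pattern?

Try groups of 3 (5 cells in 15 notes):
F4 Db4 Bb3 | G4 Eb4 C4 | A4 F4 D4 | B4 G4 E4 | C#5 A4 F#4
Every group is a transposition up a 2nd of the one before; no shorter unit works.

3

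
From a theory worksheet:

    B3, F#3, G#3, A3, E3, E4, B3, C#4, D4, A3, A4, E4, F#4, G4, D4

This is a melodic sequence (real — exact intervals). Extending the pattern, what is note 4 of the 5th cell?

With 5-note cells, note 4 of each statement runs A3, D4, G4.
Each moves up a 4th. Continuing: C5 → F5.

F5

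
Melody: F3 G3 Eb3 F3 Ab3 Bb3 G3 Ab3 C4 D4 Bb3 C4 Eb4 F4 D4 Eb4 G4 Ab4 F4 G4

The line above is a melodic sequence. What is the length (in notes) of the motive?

There are 20 notes; a 4-note unit gives 5 cells:
F3 G3 Eb3 F3 | Ab3 Bb3 G3 Ab3 | C4 D4 Bb3 C4 | Eb4 F4 D4 Eb4 | G4 Ab4 F4 G4
Each cell is the previous one up a 3rd — so the unit is 4 notes.

4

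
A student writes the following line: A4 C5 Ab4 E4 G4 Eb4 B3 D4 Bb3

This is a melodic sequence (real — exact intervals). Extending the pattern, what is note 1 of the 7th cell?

With 3-note cells, note 1 of each statement runs A4, E4, B3.
Carrying that down a 4th forward: F#3 → C#3 → G#2 → D#2.

D#2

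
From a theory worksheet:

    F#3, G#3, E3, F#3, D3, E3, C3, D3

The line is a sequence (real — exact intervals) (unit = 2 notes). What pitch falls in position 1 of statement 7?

Grouping in 2s, the 1st note of each cell is F#3, E3, D3, C3.
Each moves down a 2nd. Continuing: Bb2 → Ab2 → Gb2.

Gb2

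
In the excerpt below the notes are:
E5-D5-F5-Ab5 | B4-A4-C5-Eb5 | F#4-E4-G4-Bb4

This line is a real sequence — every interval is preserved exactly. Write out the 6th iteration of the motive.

D#3 C#3 E3 G3

With a 4-note motive the entries are E5, B4, F#4, each down a 4th from the previous.
Extending down a 4th: C#4 → G#3 → D#3.
From D#3 the exact shape gives D#3 C#3 E3 G3.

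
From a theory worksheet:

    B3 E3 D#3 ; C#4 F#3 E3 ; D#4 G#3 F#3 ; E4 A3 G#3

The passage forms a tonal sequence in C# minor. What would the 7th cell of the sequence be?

A4 D#4 C#4

Taking 3-note groups, the heads are B3, C#4, D#4, E4: the pattern moves up a 2nd.
Extending up a 2nd: F#4 → G#4 → A4.
So cell 7 is A4 D#4 C#4.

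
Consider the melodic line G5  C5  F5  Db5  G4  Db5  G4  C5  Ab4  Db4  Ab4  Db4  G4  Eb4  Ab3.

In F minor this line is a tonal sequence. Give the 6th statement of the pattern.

With a 5-note motive the entries are G5, Db5, Ab4, each down a 4th from the previous.
Extending down a 4th: Eb4 → Bb3 → F3.
From F3 the diatonic shape gives F3 Bb2 Eb3 C3 F2.

F3 Bb2 Eb3 C3 F2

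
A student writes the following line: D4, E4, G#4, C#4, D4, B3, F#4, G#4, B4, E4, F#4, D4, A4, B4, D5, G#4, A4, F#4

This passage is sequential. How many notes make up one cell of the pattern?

There are 18 notes; a 6-note unit gives 3 cells:
D4 E4 G#4 C#4 D4 B3 | F#4 G#4 B4 E4 F#4 D4 | A4 B4 D5 G#4 A4 F#4
Every group is a transposition up a 3rd of the one before; no shorter unit works.

6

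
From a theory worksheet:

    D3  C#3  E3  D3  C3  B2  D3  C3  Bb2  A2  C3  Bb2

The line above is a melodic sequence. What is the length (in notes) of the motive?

12 notes total. Splitting into 3 groups of 4:
D3 C#3 E3 D3 | C3 B2 D3 C3 | Bb2 A2 C3 Bb2
Every group is a transposition down a 2nd of the one before; no shorter unit works.

4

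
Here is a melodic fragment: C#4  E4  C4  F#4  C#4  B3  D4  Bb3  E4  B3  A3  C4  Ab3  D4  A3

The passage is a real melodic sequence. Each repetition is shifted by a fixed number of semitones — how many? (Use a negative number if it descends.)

-2

Unit = 5 notes; the statements start on C#4, B3, A3, moving down a 2nd each time.
C#4 to B3 spans -2 semitones.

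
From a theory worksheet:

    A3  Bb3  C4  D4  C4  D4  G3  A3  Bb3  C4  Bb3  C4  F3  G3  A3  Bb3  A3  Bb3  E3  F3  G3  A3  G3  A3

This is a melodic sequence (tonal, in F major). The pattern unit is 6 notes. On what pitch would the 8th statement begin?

A2

With a 6-note motive the entries are A3, G3, F3, E3, each down a 2nd from the previous.
Continuing: D3 → C3 → Bb2 → A2. Statement 8 starts on A2.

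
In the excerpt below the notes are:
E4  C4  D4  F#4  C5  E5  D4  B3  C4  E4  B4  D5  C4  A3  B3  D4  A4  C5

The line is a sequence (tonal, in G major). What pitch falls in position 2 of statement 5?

The unit is 6 notes. Position-2 pitches of the 3 shown cells: C4, B3, A3.
Each moves down a 2nd. Continuing: G3 → F#3.

F#3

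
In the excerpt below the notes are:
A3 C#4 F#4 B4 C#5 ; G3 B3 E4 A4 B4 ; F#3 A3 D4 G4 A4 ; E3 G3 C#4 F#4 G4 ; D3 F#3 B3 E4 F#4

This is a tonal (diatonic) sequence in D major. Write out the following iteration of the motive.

Taking 5-note groups, the heads are A3, G3, F#3, E3, D3: the pattern moves down a 2nd.
So cell 6 is C#3 E3 A3 D4 E4.

C#3 E3 A3 D4 E4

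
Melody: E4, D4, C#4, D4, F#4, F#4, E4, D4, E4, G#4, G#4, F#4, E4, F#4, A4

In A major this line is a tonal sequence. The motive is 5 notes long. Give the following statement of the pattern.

A4 G#4 F#4 G#4 B4

Taking 5-note groups, the heads are E4, F#4, G#4: the pattern moves up a 2nd.
Statement 4 starts on A4 and keeps the same diatonic contour: A4 G#4 F#4 G#4 B4.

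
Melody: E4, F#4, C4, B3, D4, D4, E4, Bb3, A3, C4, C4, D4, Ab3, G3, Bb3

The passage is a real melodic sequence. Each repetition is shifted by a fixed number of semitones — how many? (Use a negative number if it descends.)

-2

With a 5-note motive the entries are E4, D4, C4, each down a 2nd from the previous.
Counting half-steps from E4 to D4: -2.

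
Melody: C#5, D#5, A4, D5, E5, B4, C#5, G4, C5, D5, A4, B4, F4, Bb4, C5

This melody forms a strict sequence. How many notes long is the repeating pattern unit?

15 notes total. Splitting into 3 groups of 5:
C#5 D#5 A4 D5 E5 | B4 C#5 G4 C5 D5 | A4 B4 F4 Bb4 C5
That's a consistent down a 2nd shift per cell, and no other grouping gives one.

5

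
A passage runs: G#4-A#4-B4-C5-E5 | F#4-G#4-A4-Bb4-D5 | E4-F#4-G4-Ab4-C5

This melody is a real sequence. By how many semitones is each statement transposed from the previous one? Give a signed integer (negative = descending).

-2

With a 5-note motive the entries are G#4, F#4, E4, each down a 2nd from the previous.
Counting half-steps from G#4 to F#4: -2.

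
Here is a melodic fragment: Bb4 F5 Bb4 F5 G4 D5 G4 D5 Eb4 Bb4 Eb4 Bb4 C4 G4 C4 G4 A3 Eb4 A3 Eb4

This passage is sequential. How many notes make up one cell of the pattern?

4

20 notes total. Splitting into 5 groups of 4:
Bb4 F5 Bb4 F5 | G4 D5 G4 D5 | Eb4 Bb4 Eb4 Bb4 | C4 G4 C4 G4 | A3 Eb4 A3 Eb4
Each cell is the previous one down a 3rd — so the unit is 4 notes.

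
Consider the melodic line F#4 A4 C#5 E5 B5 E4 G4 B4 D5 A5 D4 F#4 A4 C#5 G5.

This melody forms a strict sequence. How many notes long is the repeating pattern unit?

5

There are 15 notes; a 5-note unit gives 3 cells:
F#4 A4 C#5 E5 B5 | E4 G4 B4 D5 A5 | D4 F#4 A4 C#5 G5
Every group is a transposition down a 2nd of the one before; no shorter unit works.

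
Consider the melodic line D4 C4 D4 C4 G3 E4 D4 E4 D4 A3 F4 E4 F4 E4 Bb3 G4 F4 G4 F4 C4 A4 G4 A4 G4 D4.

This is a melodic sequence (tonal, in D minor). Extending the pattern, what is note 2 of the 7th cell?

With 5-note cells, note 2 of each statement runs C4, D4, E4, F4, G4.
Each moves up a 2nd. Continuing: A4 → Bb4.

Bb4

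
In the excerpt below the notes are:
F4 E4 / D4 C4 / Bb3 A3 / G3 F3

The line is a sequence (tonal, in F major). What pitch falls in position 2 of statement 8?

The unit is 2 notes. Position-2 pitches of the 4 shown cells: E4, C4, A3, F3.
Extending down a 3rd: D3 → Bb2 → G2 → E2.

E2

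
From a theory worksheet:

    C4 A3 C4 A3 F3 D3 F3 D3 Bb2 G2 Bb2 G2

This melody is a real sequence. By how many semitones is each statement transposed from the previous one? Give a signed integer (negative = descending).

Unit = 4 notes; the statements start on C4, F3, Bb2, moving down a 5th each time.
C4 to F3 spans -7 semitones.

-7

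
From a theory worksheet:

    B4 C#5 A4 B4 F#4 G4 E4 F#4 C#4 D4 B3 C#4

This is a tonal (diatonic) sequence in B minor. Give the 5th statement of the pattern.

D3 E3 C#3 D3

Unit = 4 notes; the statements start on B4, F#4, C#4, moving down a 4th each time.
Extending down a 4th: G3 → D3.
From D3 the diatonic shape gives D3 E3 C#3 D3.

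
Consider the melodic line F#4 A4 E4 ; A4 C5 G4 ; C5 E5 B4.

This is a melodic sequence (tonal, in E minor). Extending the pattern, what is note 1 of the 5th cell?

G5

Grouping in 3s, the 1st note of each cell is F#4, A4, C5.
Carrying that up a 3rd forward: E5 → G5.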